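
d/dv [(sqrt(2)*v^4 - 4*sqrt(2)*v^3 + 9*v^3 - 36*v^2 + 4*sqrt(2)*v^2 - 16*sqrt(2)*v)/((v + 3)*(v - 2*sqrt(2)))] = (2*sqrt(2)*v^5 - 3*v^4 + 5*sqrt(2)*v^4 - 60*sqrt(2)*v^3 + 38*v^3 - 62*sqrt(2)*v^2 + 20*v^2 - 96*v + 432*sqrt(2)*v + 192)/(v^4 - 4*sqrt(2)*v^3 + 6*v^3 - 24*sqrt(2)*v^2 + 17*v^2 - 36*sqrt(2)*v + 48*v + 72)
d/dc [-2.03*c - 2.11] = -2.03000000000000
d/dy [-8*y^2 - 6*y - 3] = -16*y - 6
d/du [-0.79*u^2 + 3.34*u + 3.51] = 3.34 - 1.58*u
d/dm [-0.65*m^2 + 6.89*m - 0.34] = 6.89 - 1.3*m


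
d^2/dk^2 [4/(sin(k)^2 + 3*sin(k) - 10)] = 4*(-4*sin(k)^4 - 9*sin(k)^3 - 43*sin(k)^2 - 12*sin(k) + 38)/(sin(k)^2 + 3*sin(k) - 10)^3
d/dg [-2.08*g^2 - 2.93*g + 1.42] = -4.16*g - 2.93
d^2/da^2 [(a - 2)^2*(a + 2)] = 6*a - 4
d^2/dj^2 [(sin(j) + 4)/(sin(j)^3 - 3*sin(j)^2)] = (-4*sin(j) - 27 + 129/sin(j) - 114/sin(j)^2 - 174/sin(j)^3 + 216/sin(j)^4)/(sin(j) - 3)^3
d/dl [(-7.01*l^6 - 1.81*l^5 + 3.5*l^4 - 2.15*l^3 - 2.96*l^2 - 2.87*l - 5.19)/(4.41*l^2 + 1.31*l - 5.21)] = (-123.6564*l^7 - 69.8618*l^6 + 240.5182*l^5 + 51.424*l^4 - 78.573*l^3 + 42.3836*l^2 + 76.619*l + 21.7516)/(19.4481*l^4 + 11.5542*l^3 - 44.2361*l^2 - 13.6502*l + 27.1441)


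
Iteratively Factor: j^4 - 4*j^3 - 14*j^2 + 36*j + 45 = (j + 3)*(j^3 - 7*j^2 + 7*j + 15) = (j - 5)*(j + 3)*(j^2 - 2*j - 3) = (j - 5)*(j + 1)*(j + 3)*(j - 3)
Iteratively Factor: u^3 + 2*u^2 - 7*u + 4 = (u - 1)*(u^2 + 3*u - 4) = (u - 1)*(u + 4)*(u - 1)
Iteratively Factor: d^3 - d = (d - 1)*(d^2 + d) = (d - 1)*(d + 1)*(d)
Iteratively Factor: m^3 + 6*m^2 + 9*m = (m + 3)*(m^2 + 3*m) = (m + 3)^2*(m)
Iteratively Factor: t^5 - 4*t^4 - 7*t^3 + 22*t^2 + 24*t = (t)*(t^4 - 4*t^3 - 7*t^2 + 22*t + 24) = t*(t + 2)*(t^3 - 6*t^2 + 5*t + 12) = t*(t - 3)*(t + 2)*(t^2 - 3*t - 4) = t*(t - 4)*(t - 3)*(t + 2)*(t + 1)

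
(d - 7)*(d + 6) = d^2 - d - 42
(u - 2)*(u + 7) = u^2 + 5*u - 14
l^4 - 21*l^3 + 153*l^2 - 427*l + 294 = (l - 7)^2*(l - 6)*(l - 1)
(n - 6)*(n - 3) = n^2 - 9*n + 18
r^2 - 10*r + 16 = (r - 8)*(r - 2)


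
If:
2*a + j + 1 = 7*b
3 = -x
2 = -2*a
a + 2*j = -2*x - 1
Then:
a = -1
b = 2/7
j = 3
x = -3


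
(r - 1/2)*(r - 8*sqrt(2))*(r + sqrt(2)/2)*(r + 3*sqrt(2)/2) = r^4 - 6*sqrt(2)*r^3 - r^3/2 - 61*r^2/2 + 3*sqrt(2)*r^2 - 12*sqrt(2)*r + 61*r/4 + 6*sqrt(2)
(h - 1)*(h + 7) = h^2 + 6*h - 7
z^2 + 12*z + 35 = (z + 5)*(z + 7)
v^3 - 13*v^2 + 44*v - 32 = (v - 8)*(v - 4)*(v - 1)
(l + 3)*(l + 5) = l^2 + 8*l + 15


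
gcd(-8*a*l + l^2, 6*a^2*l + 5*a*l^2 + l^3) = l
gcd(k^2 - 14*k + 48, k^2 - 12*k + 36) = k - 6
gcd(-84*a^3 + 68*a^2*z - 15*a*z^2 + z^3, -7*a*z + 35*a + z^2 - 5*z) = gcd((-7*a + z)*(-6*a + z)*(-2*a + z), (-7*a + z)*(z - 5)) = -7*a + z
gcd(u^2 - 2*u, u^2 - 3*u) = u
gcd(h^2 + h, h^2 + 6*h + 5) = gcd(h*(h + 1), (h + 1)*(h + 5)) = h + 1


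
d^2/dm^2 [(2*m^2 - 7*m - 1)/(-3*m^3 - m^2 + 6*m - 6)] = 2*(-18*m^6 + 189*m^5 + 9*m^4 + 397*m^3 - 771*m^2 - 198*m + 210)/(27*m^9 + 27*m^8 - 153*m^7 + 55*m^6 + 414*m^5 - 522*m^4 - 108*m^3 + 756*m^2 - 648*m + 216)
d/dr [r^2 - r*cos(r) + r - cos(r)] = r*sin(r) + 2*r - sqrt(2)*cos(r + pi/4) + 1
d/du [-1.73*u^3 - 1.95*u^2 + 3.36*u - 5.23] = -5.19*u^2 - 3.9*u + 3.36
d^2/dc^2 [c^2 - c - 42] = 2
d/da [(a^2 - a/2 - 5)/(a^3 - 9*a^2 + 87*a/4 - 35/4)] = 2*(-8*a^4 + 8*a^3 + 258*a^2 - 860*a + 905)/(16*a^6 - 288*a^5 + 1992*a^4 - 6544*a^3 + 10089*a^2 - 6090*a + 1225)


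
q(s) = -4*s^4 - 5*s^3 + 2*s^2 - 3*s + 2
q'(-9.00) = 10410.00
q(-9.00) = -22408.00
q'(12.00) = -29763.00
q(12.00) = -91330.00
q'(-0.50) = -6.75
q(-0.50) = 4.38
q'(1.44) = -76.12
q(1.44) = -30.30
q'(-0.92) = -6.92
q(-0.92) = 7.48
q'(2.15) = -222.75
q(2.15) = -130.37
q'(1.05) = -33.86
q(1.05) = -9.60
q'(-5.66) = 2394.97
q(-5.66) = -3115.46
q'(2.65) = -395.49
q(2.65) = -282.22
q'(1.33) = -61.86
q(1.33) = -22.73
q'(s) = -16*s^3 - 15*s^2 + 4*s - 3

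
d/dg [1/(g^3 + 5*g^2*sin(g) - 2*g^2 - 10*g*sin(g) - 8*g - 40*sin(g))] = (-5*g^2*cos(g) - 3*g^2 + 10*sqrt(2)*g*cos(g + pi/4) + 4*g + 10*sin(g) + 40*cos(g) + 8)/((g - 4)^2*(g + 2)^2*(g + 5*sin(g))^2)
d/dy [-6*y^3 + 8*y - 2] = 8 - 18*y^2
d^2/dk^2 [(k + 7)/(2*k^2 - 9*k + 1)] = 2*((k + 7)*(4*k - 9)^2 - (6*k + 5)*(2*k^2 - 9*k + 1))/(2*k^2 - 9*k + 1)^3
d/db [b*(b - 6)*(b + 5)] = 3*b^2 - 2*b - 30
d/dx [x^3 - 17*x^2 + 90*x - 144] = 3*x^2 - 34*x + 90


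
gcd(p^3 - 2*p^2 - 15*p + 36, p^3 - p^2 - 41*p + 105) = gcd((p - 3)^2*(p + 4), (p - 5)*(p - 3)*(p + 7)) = p - 3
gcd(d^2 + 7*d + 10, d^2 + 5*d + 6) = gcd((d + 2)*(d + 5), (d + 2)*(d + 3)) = d + 2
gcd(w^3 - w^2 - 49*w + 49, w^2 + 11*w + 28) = w + 7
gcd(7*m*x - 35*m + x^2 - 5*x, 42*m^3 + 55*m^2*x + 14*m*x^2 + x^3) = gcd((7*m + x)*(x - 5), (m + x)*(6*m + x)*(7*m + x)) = 7*m + x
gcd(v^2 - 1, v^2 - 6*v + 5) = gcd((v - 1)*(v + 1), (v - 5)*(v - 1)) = v - 1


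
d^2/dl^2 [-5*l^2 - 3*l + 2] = -10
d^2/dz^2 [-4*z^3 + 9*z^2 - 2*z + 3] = 18 - 24*z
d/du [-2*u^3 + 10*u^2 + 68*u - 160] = -6*u^2 + 20*u + 68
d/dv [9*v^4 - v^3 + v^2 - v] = 36*v^3 - 3*v^2 + 2*v - 1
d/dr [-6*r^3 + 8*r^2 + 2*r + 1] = -18*r^2 + 16*r + 2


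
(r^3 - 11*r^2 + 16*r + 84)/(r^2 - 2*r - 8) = (r^2 - 13*r + 42)/(r - 4)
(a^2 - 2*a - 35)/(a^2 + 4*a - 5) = (a - 7)/(a - 1)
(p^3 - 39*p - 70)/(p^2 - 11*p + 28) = (p^2 + 7*p + 10)/(p - 4)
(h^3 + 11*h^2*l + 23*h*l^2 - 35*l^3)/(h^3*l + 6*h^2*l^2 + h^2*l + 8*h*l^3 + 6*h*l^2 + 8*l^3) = (h^3 + 11*h^2*l + 23*h*l^2 - 35*l^3)/(l*(h^3 + 6*h^2*l + h^2 + 8*h*l^2 + 6*h*l + 8*l^2))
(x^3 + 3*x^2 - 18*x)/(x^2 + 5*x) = (x^2 + 3*x - 18)/(x + 5)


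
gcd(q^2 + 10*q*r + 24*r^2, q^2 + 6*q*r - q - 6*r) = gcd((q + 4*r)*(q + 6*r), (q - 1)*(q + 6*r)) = q + 6*r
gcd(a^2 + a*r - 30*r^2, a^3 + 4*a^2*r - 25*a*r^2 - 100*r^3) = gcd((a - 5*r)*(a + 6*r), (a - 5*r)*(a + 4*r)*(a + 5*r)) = -a + 5*r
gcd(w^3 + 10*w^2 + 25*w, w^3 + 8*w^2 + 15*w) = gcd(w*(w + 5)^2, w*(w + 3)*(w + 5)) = w^2 + 5*w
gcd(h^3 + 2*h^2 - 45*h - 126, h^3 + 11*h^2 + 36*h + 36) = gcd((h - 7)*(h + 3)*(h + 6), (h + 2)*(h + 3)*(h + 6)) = h^2 + 9*h + 18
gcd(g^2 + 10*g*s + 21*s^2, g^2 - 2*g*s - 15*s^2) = g + 3*s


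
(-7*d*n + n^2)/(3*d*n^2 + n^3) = (-7*d + n)/(n*(3*d + n))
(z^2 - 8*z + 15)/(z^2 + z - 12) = (z - 5)/(z + 4)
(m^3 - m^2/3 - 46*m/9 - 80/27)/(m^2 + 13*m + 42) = (27*m^3 - 9*m^2 - 138*m - 80)/(27*(m^2 + 13*m + 42))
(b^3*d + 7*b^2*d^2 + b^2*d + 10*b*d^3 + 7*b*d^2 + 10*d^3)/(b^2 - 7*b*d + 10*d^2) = d*(b^3 + 7*b^2*d + b^2 + 10*b*d^2 + 7*b*d + 10*d^2)/(b^2 - 7*b*d + 10*d^2)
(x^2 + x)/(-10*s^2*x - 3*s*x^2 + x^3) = (x + 1)/(-10*s^2 - 3*s*x + x^2)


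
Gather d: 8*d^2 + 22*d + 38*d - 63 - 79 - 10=8*d^2 + 60*d - 152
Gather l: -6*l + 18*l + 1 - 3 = 12*l - 2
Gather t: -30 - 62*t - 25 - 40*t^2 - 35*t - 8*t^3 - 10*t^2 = -8*t^3 - 50*t^2 - 97*t - 55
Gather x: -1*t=-t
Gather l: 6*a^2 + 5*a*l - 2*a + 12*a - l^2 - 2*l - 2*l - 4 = 6*a^2 + 10*a - l^2 + l*(5*a - 4) - 4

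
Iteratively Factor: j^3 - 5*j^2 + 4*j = (j - 1)*(j^2 - 4*j) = j*(j - 1)*(j - 4)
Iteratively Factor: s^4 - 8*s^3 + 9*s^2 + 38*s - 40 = (s - 5)*(s^3 - 3*s^2 - 6*s + 8) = (s - 5)*(s - 1)*(s^2 - 2*s - 8) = (s - 5)*(s - 4)*(s - 1)*(s + 2)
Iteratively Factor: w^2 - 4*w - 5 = (w + 1)*(w - 5)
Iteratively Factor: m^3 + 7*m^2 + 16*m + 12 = (m + 2)*(m^2 + 5*m + 6) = (m + 2)^2*(m + 3)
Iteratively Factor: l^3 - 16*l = (l + 4)*(l^2 - 4*l) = l*(l + 4)*(l - 4)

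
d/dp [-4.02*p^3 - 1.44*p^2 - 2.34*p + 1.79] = -12.06*p^2 - 2.88*p - 2.34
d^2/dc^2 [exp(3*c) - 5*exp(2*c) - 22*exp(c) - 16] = (9*exp(2*c) - 20*exp(c) - 22)*exp(c)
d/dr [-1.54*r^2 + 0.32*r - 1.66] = 0.32 - 3.08*r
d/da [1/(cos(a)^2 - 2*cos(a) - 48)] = 2*(cos(a) - 1)*sin(a)/(sin(a)^2 + 2*cos(a) + 47)^2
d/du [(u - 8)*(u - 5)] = 2*u - 13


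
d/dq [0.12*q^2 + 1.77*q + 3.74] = 0.24*q + 1.77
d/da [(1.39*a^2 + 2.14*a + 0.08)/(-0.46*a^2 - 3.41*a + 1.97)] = (-3.7555*a^2 + 5.5502*a + 4.4886)/(0.2116*a^4 + 3.1372*a^3 + 9.8157*a^2 - 13.4354*a + 3.8809)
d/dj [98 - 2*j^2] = -4*j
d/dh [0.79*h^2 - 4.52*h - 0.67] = 1.58*h - 4.52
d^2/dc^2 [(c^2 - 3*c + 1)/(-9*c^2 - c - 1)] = 8*(63*c^3 - 54*c^2 - 27*c + 1)/(729*c^6 + 243*c^5 + 270*c^4 + 55*c^3 + 30*c^2 + 3*c + 1)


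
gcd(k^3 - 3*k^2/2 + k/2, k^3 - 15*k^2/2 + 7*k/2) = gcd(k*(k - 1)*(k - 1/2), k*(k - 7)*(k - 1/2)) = k^2 - k/2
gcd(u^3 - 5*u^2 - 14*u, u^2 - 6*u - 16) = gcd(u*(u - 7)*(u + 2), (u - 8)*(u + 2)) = u + 2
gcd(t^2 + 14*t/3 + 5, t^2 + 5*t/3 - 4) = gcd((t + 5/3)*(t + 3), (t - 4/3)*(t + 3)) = t + 3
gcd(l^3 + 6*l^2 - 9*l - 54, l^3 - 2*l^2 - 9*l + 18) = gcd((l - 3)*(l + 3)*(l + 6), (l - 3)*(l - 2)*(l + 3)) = l^2 - 9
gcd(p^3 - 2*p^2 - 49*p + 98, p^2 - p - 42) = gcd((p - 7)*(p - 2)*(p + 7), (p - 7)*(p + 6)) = p - 7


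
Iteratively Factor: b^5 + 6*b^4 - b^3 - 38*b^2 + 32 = (b + 4)*(b^4 + 2*b^3 - 9*b^2 - 2*b + 8) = (b - 1)*(b + 4)*(b^3 + 3*b^2 - 6*b - 8) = (b - 1)*(b + 4)^2*(b^2 - b - 2) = (b - 2)*(b - 1)*(b + 4)^2*(b + 1)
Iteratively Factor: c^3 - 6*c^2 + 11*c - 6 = (c - 3)*(c^2 - 3*c + 2) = (c - 3)*(c - 2)*(c - 1)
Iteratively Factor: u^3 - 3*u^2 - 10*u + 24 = (u + 3)*(u^2 - 6*u + 8) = (u - 2)*(u + 3)*(u - 4)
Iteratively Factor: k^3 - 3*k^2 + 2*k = (k - 2)*(k^2 - k) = k*(k - 2)*(k - 1)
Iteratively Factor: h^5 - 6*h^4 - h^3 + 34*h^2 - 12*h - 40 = (h + 1)*(h^4 - 7*h^3 + 6*h^2 + 28*h - 40) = (h + 1)*(h + 2)*(h^3 - 9*h^2 + 24*h - 20) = (h - 2)*(h + 1)*(h + 2)*(h^2 - 7*h + 10) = (h - 5)*(h - 2)*(h + 1)*(h + 2)*(h - 2)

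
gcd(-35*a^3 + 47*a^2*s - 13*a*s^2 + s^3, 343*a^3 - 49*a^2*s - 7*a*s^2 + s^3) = -7*a + s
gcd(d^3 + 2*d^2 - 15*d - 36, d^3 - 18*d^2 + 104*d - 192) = d - 4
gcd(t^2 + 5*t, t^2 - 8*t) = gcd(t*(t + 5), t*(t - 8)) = t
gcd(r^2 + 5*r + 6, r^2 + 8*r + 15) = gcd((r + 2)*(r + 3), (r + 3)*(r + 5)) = r + 3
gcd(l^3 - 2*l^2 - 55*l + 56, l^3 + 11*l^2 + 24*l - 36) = l - 1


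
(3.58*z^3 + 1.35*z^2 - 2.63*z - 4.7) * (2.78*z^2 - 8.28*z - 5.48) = 9.9524*z^5 - 25.8894*z^4 - 38.1078*z^3 + 1.3124*z^2 + 53.3284*z + 25.756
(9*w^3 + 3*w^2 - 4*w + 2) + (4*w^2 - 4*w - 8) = 9*w^3 + 7*w^2 - 8*w - 6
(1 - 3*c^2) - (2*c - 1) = -3*c^2 - 2*c + 2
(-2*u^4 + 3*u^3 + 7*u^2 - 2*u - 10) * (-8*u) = 16*u^5 - 24*u^4 - 56*u^3 + 16*u^2 + 80*u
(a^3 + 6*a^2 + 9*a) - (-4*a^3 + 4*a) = 5*a^3 + 6*a^2 + 5*a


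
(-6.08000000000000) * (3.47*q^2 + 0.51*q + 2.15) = -21.0976*q^2 - 3.1008*q - 13.072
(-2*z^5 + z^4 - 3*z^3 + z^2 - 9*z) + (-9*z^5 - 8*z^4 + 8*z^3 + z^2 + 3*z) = -11*z^5 - 7*z^4 + 5*z^3 + 2*z^2 - 6*z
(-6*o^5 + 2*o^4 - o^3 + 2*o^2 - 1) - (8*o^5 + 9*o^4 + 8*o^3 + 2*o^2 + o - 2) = -14*o^5 - 7*o^4 - 9*o^3 - o + 1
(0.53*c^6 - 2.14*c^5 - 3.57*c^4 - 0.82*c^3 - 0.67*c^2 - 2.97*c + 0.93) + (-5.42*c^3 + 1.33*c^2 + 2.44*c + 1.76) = 0.53*c^6 - 2.14*c^5 - 3.57*c^4 - 6.24*c^3 + 0.66*c^2 - 0.53*c + 2.69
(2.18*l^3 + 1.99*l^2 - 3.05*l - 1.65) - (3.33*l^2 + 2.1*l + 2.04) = 2.18*l^3 - 1.34*l^2 - 5.15*l - 3.69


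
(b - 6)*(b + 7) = b^2 + b - 42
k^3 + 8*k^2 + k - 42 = (k - 2)*(k + 3)*(k + 7)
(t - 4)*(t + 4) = t^2 - 16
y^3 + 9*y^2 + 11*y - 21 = (y - 1)*(y + 3)*(y + 7)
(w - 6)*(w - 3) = w^2 - 9*w + 18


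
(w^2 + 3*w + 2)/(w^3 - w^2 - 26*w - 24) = (w + 2)/(w^2 - 2*w - 24)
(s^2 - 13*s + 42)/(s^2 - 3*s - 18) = (s - 7)/(s + 3)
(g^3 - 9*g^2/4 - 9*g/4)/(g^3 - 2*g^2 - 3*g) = (g + 3/4)/(g + 1)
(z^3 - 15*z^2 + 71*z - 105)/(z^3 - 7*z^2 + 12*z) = (z^2 - 12*z + 35)/(z*(z - 4))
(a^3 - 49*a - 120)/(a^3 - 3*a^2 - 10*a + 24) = (a^2 - 3*a - 40)/(a^2 - 6*a + 8)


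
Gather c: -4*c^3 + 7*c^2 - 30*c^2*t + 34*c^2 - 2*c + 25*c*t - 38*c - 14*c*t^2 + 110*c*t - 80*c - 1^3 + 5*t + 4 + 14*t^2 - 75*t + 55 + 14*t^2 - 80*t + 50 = -4*c^3 + c^2*(41 - 30*t) + c*(-14*t^2 + 135*t - 120) + 28*t^2 - 150*t + 108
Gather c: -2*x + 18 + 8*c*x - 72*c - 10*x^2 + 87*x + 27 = c*(8*x - 72) - 10*x^2 + 85*x + 45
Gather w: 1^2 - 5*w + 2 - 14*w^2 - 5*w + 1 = -14*w^2 - 10*w + 4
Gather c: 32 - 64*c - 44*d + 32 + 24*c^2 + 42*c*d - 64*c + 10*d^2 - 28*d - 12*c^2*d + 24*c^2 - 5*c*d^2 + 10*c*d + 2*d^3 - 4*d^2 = c^2*(48 - 12*d) + c*(-5*d^2 + 52*d - 128) + 2*d^3 + 6*d^2 - 72*d + 64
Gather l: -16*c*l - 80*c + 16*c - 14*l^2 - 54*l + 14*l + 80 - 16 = -64*c - 14*l^2 + l*(-16*c - 40) + 64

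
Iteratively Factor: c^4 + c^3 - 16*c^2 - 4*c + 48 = (c - 3)*(c^3 + 4*c^2 - 4*c - 16) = (c - 3)*(c + 4)*(c^2 - 4) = (c - 3)*(c + 2)*(c + 4)*(c - 2)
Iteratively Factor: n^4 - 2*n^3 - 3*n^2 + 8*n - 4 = (n - 2)*(n^3 - 3*n + 2) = (n - 2)*(n - 1)*(n^2 + n - 2) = (n - 2)*(n - 1)*(n + 2)*(n - 1)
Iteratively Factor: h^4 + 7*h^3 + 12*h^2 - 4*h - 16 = (h + 2)*(h^3 + 5*h^2 + 2*h - 8) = (h + 2)^2*(h^2 + 3*h - 4) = (h - 1)*(h + 2)^2*(h + 4)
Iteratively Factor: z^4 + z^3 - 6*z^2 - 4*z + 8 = (z + 2)*(z^3 - z^2 - 4*z + 4) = (z - 1)*(z + 2)*(z^2 - 4) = (z - 1)*(z + 2)^2*(z - 2)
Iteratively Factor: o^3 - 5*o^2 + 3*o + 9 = (o + 1)*(o^2 - 6*o + 9) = (o - 3)*(o + 1)*(o - 3)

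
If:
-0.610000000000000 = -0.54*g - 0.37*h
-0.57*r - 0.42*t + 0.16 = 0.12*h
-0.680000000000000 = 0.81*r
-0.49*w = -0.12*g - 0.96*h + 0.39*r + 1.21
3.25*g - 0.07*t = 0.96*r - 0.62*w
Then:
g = -1.01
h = 3.12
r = -0.84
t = 0.63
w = 4.07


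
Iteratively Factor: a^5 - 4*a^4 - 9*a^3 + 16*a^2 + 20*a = (a + 2)*(a^4 - 6*a^3 + 3*a^2 + 10*a) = (a - 5)*(a + 2)*(a^3 - a^2 - 2*a) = a*(a - 5)*(a + 2)*(a^2 - a - 2) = a*(a - 5)*(a - 2)*(a + 2)*(a + 1)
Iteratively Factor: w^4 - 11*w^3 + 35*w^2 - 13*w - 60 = (w - 3)*(w^3 - 8*w^2 + 11*w + 20) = (w - 3)*(w + 1)*(w^2 - 9*w + 20) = (w - 5)*(w - 3)*(w + 1)*(w - 4)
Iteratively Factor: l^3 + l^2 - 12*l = (l)*(l^2 + l - 12) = l*(l - 3)*(l + 4)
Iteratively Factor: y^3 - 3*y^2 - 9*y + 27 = (y + 3)*(y^2 - 6*y + 9) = (y - 3)*(y + 3)*(y - 3)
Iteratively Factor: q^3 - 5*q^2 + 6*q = (q - 2)*(q^2 - 3*q) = (q - 3)*(q - 2)*(q)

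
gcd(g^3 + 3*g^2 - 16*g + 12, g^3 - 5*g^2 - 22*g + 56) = g - 2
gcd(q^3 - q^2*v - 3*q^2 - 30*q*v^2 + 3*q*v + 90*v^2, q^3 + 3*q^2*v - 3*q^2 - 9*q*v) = q - 3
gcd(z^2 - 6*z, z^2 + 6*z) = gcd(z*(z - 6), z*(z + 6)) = z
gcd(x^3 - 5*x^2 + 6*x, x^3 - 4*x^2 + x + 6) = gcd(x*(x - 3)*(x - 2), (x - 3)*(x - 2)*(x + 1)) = x^2 - 5*x + 6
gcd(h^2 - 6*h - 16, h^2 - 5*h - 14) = h + 2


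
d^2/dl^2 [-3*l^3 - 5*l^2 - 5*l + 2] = -18*l - 10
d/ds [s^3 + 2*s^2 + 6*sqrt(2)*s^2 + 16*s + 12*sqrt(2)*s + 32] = 3*s^2 + 4*s + 12*sqrt(2)*s + 16 + 12*sqrt(2)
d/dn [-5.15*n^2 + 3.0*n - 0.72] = 3.0 - 10.3*n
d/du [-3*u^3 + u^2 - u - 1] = -9*u^2 + 2*u - 1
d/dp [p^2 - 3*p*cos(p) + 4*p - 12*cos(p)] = 3*p*sin(p) + 2*p + 12*sin(p) - 3*cos(p) + 4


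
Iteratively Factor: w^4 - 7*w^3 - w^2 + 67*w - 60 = (w - 5)*(w^3 - 2*w^2 - 11*w + 12) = (w - 5)*(w - 1)*(w^2 - w - 12) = (w - 5)*(w - 1)*(w + 3)*(w - 4)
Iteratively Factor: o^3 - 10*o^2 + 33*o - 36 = (o - 3)*(o^2 - 7*o + 12) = (o - 3)^2*(o - 4)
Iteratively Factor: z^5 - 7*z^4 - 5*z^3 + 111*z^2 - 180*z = (z + 4)*(z^4 - 11*z^3 + 39*z^2 - 45*z) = (z - 3)*(z + 4)*(z^3 - 8*z^2 + 15*z) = z*(z - 3)*(z + 4)*(z^2 - 8*z + 15) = z*(z - 3)^2*(z + 4)*(z - 5)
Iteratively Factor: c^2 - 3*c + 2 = (c - 2)*(c - 1)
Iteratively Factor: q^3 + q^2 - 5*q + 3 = (q + 3)*(q^2 - 2*q + 1) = (q - 1)*(q + 3)*(q - 1)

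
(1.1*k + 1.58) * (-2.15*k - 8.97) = -2.365*k^2 - 13.264*k - 14.1726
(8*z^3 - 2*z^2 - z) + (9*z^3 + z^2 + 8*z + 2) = 17*z^3 - z^2 + 7*z + 2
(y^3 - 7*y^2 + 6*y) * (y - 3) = y^4 - 10*y^3 + 27*y^2 - 18*y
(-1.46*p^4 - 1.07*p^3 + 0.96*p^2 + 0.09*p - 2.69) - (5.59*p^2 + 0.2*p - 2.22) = -1.46*p^4 - 1.07*p^3 - 4.63*p^2 - 0.11*p - 0.47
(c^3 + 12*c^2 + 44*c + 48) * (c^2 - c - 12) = c^5 + 11*c^4 + 20*c^3 - 140*c^2 - 576*c - 576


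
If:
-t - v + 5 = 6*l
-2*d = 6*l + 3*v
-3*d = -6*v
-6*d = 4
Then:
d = -2/3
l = 7/18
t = 3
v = -1/3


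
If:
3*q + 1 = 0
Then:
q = -1/3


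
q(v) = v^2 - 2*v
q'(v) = 2*v - 2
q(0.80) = -0.96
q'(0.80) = -0.40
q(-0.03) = 0.06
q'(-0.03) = -2.06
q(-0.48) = 1.19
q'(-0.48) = -2.96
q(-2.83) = 13.67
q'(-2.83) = -7.66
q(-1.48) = 5.15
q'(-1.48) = -4.96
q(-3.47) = 18.98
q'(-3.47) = -8.94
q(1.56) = -0.69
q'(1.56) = 1.12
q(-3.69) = 21.00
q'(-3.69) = -9.38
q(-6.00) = 48.00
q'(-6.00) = -14.00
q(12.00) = 120.00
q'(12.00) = 22.00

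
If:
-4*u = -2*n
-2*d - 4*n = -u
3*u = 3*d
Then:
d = 0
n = 0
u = 0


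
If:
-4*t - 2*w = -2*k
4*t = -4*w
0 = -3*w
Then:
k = 0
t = 0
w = 0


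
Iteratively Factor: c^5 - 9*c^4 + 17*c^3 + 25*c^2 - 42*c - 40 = (c + 1)*(c^4 - 10*c^3 + 27*c^2 - 2*c - 40) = (c - 4)*(c + 1)*(c^3 - 6*c^2 + 3*c + 10) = (c - 4)*(c - 2)*(c + 1)*(c^2 - 4*c - 5) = (c - 5)*(c - 4)*(c - 2)*(c + 1)*(c + 1)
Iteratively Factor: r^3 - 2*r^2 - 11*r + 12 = (r + 3)*(r^2 - 5*r + 4) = (r - 1)*(r + 3)*(r - 4)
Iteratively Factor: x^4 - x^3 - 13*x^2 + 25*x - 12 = (x - 1)*(x^3 - 13*x + 12) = (x - 3)*(x - 1)*(x^2 + 3*x - 4) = (x - 3)*(x - 1)^2*(x + 4)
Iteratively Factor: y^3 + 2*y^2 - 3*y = (y - 1)*(y^2 + 3*y) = (y - 1)*(y + 3)*(y)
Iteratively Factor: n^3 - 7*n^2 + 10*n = (n)*(n^2 - 7*n + 10) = n*(n - 5)*(n - 2)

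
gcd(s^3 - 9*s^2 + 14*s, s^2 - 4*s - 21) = s - 7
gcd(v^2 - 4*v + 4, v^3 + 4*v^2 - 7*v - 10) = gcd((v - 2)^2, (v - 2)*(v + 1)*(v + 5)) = v - 2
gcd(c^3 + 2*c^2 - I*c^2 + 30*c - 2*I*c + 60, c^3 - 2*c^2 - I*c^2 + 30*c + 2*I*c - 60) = c^2 - I*c + 30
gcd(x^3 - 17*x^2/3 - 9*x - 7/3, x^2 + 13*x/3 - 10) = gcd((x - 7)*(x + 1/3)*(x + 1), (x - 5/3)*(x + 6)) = 1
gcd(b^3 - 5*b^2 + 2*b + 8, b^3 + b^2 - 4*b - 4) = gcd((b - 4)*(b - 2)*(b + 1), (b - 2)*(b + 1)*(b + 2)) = b^2 - b - 2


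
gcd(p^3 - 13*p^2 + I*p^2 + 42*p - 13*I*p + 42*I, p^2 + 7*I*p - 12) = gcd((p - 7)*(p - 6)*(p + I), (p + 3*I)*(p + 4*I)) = 1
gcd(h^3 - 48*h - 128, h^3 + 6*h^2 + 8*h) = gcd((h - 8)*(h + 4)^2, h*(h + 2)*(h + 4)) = h + 4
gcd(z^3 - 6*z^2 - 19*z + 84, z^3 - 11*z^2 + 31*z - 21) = z^2 - 10*z + 21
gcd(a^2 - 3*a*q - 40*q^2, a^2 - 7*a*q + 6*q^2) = 1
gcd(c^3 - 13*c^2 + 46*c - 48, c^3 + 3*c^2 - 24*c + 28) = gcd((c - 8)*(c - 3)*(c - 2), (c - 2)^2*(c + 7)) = c - 2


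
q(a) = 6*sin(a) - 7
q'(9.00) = -5.47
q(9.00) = -4.53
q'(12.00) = 5.06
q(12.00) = -10.22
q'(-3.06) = -5.98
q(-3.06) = -7.49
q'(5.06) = 2.04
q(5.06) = -12.64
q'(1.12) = 2.61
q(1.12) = -1.60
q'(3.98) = -4.01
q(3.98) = -11.46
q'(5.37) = 3.67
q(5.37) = -11.75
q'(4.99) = 1.64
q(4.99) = -12.77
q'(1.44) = 0.78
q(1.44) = -1.05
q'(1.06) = 2.93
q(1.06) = -1.77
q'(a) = 6*cos(a)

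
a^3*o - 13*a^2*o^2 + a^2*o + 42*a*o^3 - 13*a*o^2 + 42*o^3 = (a - 7*o)*(a - 6*o)*(a*o + o)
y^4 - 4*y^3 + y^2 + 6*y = y*(y - 3)*(y - 2)*(y + 1)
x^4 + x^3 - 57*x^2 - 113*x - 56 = (x - 8)*(x + 1)^2*(x + 7)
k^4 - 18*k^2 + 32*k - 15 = (k - 3)*(k - 1)^2*(k + 5)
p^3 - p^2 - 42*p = p*(p - 7)*(p + 6)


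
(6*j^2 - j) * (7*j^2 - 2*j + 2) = 42*j^4 - 19*j^3 + 14*j^2 - 2*j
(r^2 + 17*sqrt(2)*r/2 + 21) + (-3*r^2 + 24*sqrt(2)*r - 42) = -2*r^2 + 65*sqrt(2)*r/2 - 21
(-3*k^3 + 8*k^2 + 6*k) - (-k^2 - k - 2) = -3*k^3 + 9*k^2 + 7*k + 2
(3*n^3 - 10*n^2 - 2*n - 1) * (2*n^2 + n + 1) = 6*n^5 - 17*n^4 - 11*n^3 - 14*n^2 - 3*n - 1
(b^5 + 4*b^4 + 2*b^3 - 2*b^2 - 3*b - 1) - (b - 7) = b^5 + 4*b^4 + 2*b^3 - 2*b^2 - 4*b + 6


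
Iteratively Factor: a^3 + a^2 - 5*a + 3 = (a + 3)*(a^2 - 2*a + 1) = (a - 1)*(a + 3)*(a - 1)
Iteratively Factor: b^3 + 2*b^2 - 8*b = (b)*(b^2 + 2*b - 8) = b*(b + 4)*(b - 2)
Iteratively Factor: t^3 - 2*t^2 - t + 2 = (t + 1)*(t^2 - 3*t + 2) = (t - 2)*(t + 1)*(t - 1)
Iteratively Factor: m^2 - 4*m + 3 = (m - 1)*(m - 3)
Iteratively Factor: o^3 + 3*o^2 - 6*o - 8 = (o - 2)*(o^2 + 5*o + 4) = (o - 2)*(o + 1)*(o + 4)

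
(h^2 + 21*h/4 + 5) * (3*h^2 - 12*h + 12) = 3*h^4 + 15*h^3/4 - 36*h^2 + 3*h + 60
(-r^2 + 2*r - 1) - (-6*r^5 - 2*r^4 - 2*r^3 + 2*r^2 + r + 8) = 6*r^5 + 2*r^4 + 2*r^3 - 3*r^2 + r - 9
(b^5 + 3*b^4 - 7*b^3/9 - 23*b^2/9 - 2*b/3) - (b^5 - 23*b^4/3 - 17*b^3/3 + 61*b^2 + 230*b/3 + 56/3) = 32*b^4/3 + 44*b^3/9 - 572*b^2/9 - 232*b/3 - 56/3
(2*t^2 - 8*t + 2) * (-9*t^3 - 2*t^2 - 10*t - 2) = -18*t^5 + 68*t^4 - 22*t^3 + 72*t^2 - 4*t - 4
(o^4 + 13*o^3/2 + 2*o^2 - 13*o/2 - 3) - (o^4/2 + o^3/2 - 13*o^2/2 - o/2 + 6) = o^4/2 + 6*o^3 + 17*o^2/2 - 6*o - 9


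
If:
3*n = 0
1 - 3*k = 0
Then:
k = 1/3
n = 0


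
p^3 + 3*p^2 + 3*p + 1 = (p + 1)^3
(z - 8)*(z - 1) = z^2 - 9*z + 8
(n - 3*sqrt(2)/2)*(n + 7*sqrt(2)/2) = n^2 + 2*sqrt(2)*n - 21/2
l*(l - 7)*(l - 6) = l^3 - 13*l^2 + 42*l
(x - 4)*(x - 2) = x^2 - 6*x + 8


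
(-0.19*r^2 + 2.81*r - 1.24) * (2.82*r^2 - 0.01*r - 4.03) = -0.5358*r^4 + 7.9261*r^3 - 2.7592*r^2 - 11.3119*r + 4.9972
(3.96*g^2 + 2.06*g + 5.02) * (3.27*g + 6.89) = 12.9492*g^3 + 34.0206*g^2 + 30.6088*g + 34.5878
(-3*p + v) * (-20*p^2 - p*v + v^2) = 60*p^3 - 17*p^2*v - 4*p*v^2 + v^3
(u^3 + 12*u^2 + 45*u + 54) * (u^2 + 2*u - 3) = u^5 + 14*u^4 + 66*u^3 + 108*u^2 - 27*u - 162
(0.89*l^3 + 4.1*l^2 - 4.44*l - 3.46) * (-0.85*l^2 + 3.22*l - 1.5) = -0.7565*l^5 - 0.619199999999999*l^4 + 15.641*l^3 - 17.5058*l^2 - 4.4812*l + 5.19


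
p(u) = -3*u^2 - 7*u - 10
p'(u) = -6*u - 7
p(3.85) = -81.42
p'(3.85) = -30.10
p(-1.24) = -5.93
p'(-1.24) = 0.44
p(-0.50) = -7.25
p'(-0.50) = -4.00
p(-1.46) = -6.17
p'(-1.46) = 1.76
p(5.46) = -137.65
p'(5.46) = -39.76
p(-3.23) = -18.69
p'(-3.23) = 12.38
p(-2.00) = -8.00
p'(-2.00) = 5.00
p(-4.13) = -32.26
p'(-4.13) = 17.78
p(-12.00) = -358.00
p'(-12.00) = 65.00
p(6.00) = -160.00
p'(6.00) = -43.00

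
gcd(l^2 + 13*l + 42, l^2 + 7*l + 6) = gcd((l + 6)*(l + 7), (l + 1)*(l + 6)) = l + 6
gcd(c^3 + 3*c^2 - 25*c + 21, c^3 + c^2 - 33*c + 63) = c^2 + 4*c - 21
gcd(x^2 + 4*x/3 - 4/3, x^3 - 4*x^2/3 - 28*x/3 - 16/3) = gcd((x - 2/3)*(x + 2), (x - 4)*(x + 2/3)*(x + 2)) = x + 2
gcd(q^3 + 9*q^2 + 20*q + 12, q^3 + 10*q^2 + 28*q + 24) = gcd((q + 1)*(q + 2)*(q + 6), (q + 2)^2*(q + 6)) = q^2 + 8*q + 12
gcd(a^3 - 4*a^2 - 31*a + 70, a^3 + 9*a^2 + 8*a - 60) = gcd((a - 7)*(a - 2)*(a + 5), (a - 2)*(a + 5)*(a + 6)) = a^2 + 3*a - 10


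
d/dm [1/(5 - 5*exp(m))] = 1/(20*sinh(m/2)^2)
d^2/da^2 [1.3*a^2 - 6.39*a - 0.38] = 2.60000000000000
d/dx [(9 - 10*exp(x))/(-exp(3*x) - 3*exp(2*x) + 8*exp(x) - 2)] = (-20*exp(3*x) - 3*exp(2*x) + 54*exp(x) - 52)*exp(x)/(exp(6*x) + 6*exp(5*x) - 7*exp(4*x) - 44*exp(3*x) + 76*exp(2*x) - 32*exp(x) + 4)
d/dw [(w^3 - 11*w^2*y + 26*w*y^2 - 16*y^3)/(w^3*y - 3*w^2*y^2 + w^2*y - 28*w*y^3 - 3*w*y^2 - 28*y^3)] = ((-3*w^2 + 22*w*y - 26*y^2)*(-w^3 + 3*w^2*y - w^2 + 28*w*y^2 + 3*w*y + 28*y^2) + (w^3 - 11*w^2*y + 26*w*y^2 - 16*y^3)*(-3*w^2 + 6*w*y - 2*w + 28*y^2 + 3*y))/(y*(-w^3 + 3*w^2*y - w^2 + 28*w*y^2 + 3*w*y + 28*y^2)^2)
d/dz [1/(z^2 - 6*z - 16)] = 2*(3 - z)/(-z^2 + 6*z + 16)^2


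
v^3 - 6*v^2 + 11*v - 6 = (v - 3)*(v - 2)*(v - 1)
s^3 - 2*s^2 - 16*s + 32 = (s - 4)*(s - 2)*(s + 4)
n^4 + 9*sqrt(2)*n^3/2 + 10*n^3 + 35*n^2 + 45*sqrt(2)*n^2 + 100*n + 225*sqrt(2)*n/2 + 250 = (n + 5)^2*(n + 2*sqrt(2))*(n + 5*sqrt(2)/2)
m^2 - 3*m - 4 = (m - 4)*(m + 1)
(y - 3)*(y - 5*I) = y^2 - 3*y - 5*I*y + 15*I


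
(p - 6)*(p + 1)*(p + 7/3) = p^3 - 8*p^2/3 - 53*p/3 - 14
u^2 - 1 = (u - 1)*(u + 1)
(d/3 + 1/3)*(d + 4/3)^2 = d^3/3 + 11*d^2/9 + 40*d/27 + 16/27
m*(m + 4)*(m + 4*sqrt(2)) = m^3 + 4*m^2 + 4*sqrt(2)*m^2 + 16*sqrt(2)*m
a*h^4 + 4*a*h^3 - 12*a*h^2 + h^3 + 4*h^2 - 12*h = h*(h - 2)*(h + 6)*(a*h + 1)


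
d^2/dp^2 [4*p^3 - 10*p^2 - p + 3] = 24*p - 20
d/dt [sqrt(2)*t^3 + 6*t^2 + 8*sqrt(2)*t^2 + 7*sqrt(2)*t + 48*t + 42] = 3*sqrt(2)*t^2 + 12*t + 16*sqrt(2)*t + 7*sqrt(2) + 48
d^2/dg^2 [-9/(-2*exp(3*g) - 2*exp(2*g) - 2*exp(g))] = 9*(-(exp(2*g) + exp(g) + 1)*(9*exp(2*g) + 4*exp(g) + 1) + 2*(3*exp(2*g) + 2*exp(g) + 1)^2)*exp(-g)/(2*(exp(2*g) + exp(g) + 1)^3)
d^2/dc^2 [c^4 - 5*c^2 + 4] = 12*c^2 - 10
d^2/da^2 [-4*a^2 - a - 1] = -8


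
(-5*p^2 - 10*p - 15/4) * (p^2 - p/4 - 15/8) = -5*p^4 - 35*p^3/4 + 65*p^2/8 + 315*p/16 + 225/32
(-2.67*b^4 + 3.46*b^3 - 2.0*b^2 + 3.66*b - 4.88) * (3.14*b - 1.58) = -8.3838*b^5 + 15.083*b^4 - 11.7468*b^3 + 14.6524*b^2 - 21.106*b + 7.7104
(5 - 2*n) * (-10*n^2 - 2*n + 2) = 20*n^3 - 46*n^2 - 14*n + 10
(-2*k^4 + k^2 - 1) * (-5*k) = 10*k^5 - 5*k^3 + 5*k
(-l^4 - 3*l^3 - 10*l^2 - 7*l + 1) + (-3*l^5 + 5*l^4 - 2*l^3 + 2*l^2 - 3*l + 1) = -3*l^5 + 4*l^4 - 5*l^3 - 8*l^2 - 10*l + 2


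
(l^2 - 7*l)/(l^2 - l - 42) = l/(l + 6)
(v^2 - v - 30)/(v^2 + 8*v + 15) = (v - 6)/(v + 3)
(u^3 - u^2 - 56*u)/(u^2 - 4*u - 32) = u*(u + 7)/(u + 4)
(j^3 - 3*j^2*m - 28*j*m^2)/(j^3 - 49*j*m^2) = (j + 4*m)/(j + 7*m)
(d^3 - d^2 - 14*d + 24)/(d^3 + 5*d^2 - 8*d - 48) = (d - 2)/(d + 4)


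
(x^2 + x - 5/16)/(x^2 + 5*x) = (x^2 + x - 5/16)/(x*(x + 5))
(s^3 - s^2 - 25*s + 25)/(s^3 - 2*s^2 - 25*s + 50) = (s - 1)/(s - 2)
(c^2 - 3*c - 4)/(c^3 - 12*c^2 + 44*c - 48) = (c + 1)/(c^2 - 8*c + 12)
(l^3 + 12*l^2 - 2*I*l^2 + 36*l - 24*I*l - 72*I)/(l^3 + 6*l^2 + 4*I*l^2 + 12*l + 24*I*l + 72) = (l + 6)/(l + 6*I)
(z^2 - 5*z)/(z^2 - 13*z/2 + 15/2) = 2*z/(2*z - 3)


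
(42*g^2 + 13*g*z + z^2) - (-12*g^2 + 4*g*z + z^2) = 54*g^2 + 9*g*z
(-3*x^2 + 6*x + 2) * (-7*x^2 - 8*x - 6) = 21*x^4 - 18*x^3 - 44*x^2 - 52*x - 12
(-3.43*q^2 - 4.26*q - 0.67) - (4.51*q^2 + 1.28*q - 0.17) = -7.94*q^2 - 5.54*q - 0.5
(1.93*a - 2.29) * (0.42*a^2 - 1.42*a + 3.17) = 0.8106*a^3 - 3.7024*a^2 + 9.3699*a - 7.2593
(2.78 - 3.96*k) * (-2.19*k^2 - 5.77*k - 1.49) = 8.6724*k^3 + 16.761*k^2 - 10.1402*k - 4.1422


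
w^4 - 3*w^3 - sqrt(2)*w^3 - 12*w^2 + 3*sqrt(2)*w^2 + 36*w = w*(w - 3)*(w - 3*sqrt(2))*(w + 2*sqrt(2))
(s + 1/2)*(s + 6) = s^2 + 13*s/2 + 3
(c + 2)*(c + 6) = c^2 + 8*c + 12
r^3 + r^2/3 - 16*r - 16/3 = (r - 4)*(r + 1/3)*(r + 4)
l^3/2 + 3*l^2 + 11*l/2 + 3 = (l/2 + 1)*(l + 1)*(l + 3)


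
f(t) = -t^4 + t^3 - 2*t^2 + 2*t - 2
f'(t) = -4*t^3 + 3*t^2 - 4*t + 2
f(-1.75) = -26.36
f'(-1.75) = 39.62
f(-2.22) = -51.53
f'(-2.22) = 69.43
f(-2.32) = -58.86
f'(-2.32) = 77.38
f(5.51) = -806.15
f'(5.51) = -598.10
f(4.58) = -378.73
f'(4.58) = -337.68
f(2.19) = -19.71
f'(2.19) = -34.39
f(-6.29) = -1907.88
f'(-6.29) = 1141.29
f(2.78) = -50.14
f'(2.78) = -71.87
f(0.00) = -2.00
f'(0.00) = 2.00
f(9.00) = -5978.00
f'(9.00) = -2707.00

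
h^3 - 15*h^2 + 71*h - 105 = (h - 7)*(h - 5)*(h - 3)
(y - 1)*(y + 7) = y^2 + 6*y - 7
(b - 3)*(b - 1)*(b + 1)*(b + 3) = b^4 - 10*b^2 + 9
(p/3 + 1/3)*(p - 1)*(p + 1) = p^3/3 + p^2/3 - p/3 - 1/3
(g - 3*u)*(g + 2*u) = g^2 - g*u - 6*u^2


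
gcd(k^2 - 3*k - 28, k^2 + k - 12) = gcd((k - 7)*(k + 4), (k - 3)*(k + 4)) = k + 4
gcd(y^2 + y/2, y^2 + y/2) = y^2 + y/2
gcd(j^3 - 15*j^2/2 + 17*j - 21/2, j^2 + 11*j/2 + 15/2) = 1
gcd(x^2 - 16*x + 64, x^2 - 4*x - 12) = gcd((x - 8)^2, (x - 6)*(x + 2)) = 1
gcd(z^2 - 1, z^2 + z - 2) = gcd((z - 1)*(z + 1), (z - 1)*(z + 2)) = z - 1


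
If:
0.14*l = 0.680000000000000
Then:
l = 4.86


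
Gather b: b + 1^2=b + 1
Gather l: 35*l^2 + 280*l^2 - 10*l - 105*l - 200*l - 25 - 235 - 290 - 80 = 315*l^2 - 315*l - 630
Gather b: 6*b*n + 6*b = b*(6*n + 6)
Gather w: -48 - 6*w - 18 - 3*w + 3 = -9*w - 63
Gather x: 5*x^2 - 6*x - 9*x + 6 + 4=5*x^2 - 15*x + 10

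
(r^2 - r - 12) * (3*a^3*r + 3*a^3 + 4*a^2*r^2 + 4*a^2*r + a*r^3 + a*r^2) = 3*a^3*r^3 - 39*a^3*r - 36*a^3 + 4*a^2*r^4 - 52*a^2*r^2 - 48*a^2*r + a*r^5 - 13*a*r^3 - 12*a*r^2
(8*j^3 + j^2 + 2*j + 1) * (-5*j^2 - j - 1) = -40*j^5 - 13*j^4 - 19*j^3 - 8*j^2 - 3*j - 1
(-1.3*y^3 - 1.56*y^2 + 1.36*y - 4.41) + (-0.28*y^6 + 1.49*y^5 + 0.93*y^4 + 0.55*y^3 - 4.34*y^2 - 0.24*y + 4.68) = -0.28*y^6 + 1.49*y^5 + 0.93*y^4 - 0.75*y^3 - 5.9*y^2 + 1.12*y + 0.27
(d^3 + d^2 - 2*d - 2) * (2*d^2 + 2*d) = 2*d^5 + 4*d^4 - 2*d^3 - 8*d^2 - 4*d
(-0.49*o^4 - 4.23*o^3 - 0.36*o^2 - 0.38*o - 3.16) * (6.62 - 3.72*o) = 1.8228*o^5 + 12.4918*o^4 - 26.6634*o^3 - 0.9696*o^2 + 9.2396*o - 20.9192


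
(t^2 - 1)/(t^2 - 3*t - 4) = (t - 1)/(t - 4)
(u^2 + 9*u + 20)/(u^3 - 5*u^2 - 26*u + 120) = (u + 4)/(u^2 - 10*u + 24)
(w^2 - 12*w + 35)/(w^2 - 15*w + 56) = (w - 5)/(w - 8)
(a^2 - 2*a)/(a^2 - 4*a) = (a - 2)/(a - 4)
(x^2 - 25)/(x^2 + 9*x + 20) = (x - 5)/(x + 4)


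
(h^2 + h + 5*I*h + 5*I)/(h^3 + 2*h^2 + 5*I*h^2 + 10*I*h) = (h + 1)/(h*(h + 2))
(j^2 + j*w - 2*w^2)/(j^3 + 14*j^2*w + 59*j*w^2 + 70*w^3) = (j - w)/(j^2 + 12*j*w + 35*w^2)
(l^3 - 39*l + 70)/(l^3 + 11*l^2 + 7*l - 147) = (l^2 - 7*l + 10)/(l^2 + 4*l - 21)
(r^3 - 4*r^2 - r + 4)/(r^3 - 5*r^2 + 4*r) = (r + 1)/r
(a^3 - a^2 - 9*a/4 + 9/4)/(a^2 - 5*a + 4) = (a^2 - 9/4)/(a - 4)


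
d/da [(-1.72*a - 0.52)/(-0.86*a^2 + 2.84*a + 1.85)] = (1.4792*a^2 - 4.8848*a - (1.72*a - 2.84)*(1.72*a + 0.52) - 3.182)/(-0.86*a^2 + 2.84*a + 1.85)^2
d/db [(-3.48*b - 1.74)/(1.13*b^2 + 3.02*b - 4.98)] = (3.9324*b^2 + 3.9324*b + 22.5852)/(1.2769*b^4 + 6.8252*b^3 - 2.1344*b^2 - 30.0792*b + 24.8004)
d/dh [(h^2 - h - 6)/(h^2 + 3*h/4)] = 4*(7*h^2 + 48*h + 18)/(h^2*(16*h^2 + 24*h + 9))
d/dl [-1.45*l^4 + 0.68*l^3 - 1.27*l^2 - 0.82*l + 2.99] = -5.8*l^3 + 2.04*l^2 - 2.54*l - 0.82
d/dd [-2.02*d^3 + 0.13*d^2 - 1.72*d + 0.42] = -6.06*d^2 + 0.26*d - 1.72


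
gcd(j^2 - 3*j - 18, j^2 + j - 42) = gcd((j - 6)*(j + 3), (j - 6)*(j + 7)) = j - 6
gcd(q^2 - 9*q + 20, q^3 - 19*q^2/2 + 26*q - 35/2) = q - 5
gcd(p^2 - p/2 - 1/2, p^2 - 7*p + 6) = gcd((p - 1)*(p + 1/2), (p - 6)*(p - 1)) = p - 1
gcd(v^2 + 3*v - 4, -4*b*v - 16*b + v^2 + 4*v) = v + 4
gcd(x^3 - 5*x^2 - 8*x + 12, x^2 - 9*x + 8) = x - 1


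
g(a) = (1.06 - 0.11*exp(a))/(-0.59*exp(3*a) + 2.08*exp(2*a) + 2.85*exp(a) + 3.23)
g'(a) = (1.06 - 0.11*exp(a))*(1.77*exp(3*a) - 4.16*exp(2*a) - 2.85*exp(a))/(-0.59*exp(3*a) + 2.08*exp(2*a) + 2.85*exp(a) + 3.23)^2 - 0.11*exp(a)/(-0.59*exp(3*a) + 2.08*exp(2*a) + 2.85*exp(a) + 3.23)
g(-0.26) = 0.15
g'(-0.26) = -0.11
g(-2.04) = 0.29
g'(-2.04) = -0.04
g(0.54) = 0.08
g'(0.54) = -0.07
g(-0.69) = 0.20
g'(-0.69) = -0.10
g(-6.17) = 0.33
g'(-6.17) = -0.00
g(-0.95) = 0.22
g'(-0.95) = -0.09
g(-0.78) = 0.21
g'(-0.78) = -0.09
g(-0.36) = 0.16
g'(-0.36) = -0.10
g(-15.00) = 0.33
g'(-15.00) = 0.00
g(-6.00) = 0.33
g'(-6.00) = 0.00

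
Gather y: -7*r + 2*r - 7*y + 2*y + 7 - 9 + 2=-5*r - 5*y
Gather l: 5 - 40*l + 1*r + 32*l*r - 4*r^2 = l*(32*r - 40) - 4*r^2 + r + 5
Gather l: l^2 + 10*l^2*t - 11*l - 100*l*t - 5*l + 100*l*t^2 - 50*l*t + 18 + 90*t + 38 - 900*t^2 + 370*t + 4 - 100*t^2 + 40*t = l^2*(10*t + 1) + l*(100*t^2 - 150*t - 16) - 1000*t^2 + 500*t + 60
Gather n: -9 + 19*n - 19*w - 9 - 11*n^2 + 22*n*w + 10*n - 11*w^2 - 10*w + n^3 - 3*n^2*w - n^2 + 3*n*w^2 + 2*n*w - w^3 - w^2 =n^3 + n^2*(-3*w - 12) + n*(3*w^2 + 24*w + 29) - w^3 - 12*w^2 - 29*w - 18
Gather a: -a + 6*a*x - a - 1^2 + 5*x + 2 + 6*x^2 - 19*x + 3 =a*(6*x - 2) + 6*x^2 - 14*x + 4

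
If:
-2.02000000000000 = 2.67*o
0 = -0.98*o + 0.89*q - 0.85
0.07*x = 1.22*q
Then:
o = -0.76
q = 0.12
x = 2.13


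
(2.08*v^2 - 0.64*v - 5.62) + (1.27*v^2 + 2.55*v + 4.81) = 3.35*v^2 + 1.91*v - 0.81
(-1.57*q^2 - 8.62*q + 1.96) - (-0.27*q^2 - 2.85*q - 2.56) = -1.3*q^2 - 5.77*q + 4.52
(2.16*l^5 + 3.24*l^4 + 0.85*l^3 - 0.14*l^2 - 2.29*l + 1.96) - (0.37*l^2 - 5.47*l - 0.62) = 2.16*l^5 + 3.24*l^4 + 0.85*l^3 - 0.51*l^2 + 3.18*l + 2.58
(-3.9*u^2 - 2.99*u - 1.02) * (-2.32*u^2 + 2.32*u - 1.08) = 9.048*u^4 - 2.1112*u^3 - 0.3584*u^2 + 0.8628*u + 1.1016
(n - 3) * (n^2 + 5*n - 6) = n^3 + 2*n^2 - 21*n + 18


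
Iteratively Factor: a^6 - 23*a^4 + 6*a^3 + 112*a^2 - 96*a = (a - 1)*(a^5 + a^4 - 22*a^3 - 16*a^2 + 96*a) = (a - 4)*(a - 1)*(a^4 + 5*a^3 - 2*a^2 - 24*a) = (a - 4)*(a - 1)*(a + 4)*(a^3 + a^2 - 6*a) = (a - 4)*(a - 1)*(a + 3)*(a + 4)*(a^2 - 2*a) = (a - 4)*(a - 2)*(a - 1)*(a + 3)*(a + 4)*(a)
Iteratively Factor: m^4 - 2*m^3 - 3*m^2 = (m + 1)*(m^3 - 3*m^2) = (m - 3)*(m + 1)*(m^2) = m*(m - 3)*(m + 1)*(m)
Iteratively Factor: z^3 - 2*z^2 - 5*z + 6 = (z - 3)*(z^2 + z - 2) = (z - 3)*(z - 1)*(z + 2)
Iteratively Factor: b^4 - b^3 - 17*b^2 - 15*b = (b - 5)*(b^3 + 4*b^2 + 3*b) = (b - 5)*(b + 3)*(b^2 + b) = b*(b - 5)*(b + 3)*(b + 1)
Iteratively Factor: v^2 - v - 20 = (v - 5)*(v + 4)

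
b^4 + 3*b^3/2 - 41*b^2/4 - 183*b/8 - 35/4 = (b - 7/2)*(b + 1/2)*(b + 2)*(b + 5/2)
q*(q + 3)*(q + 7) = q^3 + 10*q^2 + 21*q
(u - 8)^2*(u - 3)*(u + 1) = u^4 - 18*u^3 + 93*u^2 - 80*u - 192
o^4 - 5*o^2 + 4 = (o - 2)*(o - 1)*(o + 1)*(o + 2)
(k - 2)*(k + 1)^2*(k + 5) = k^4 + 5*k^3 - 3*k^2 - 17*k - 10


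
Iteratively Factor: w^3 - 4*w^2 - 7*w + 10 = (w + 2)*(w^2 - 6*w + 5) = (w - 1)*(w + 2)*(w - 5)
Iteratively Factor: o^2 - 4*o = (o)*(o - 4)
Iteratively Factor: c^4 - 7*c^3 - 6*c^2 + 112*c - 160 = (c - 2)*(c^3 - 5*c^2 - 16*c + 80) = (c - 5)*(c - 2)*(c^2 - 16) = (c - 5)*(c - 4)*(c - 2)*(c + 4)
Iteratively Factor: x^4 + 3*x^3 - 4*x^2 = (x)*(x^3 + 3*x^2 - 4*x) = x*(x - 1)*(x^2 + 4*x) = x*(x - 1)*(x + 4)*(x)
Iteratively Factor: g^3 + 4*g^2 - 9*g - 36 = (g + 4)*(g^2 - 9) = (g - 3)*(g + 4)*(g + 3)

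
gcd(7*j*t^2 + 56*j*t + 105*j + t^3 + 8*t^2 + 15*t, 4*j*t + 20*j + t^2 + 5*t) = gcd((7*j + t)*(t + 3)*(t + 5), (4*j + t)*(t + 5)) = t + 5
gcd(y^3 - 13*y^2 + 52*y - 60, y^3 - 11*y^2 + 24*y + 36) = y - 6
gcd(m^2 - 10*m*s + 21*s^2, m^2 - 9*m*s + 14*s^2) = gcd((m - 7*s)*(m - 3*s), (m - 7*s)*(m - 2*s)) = -m + 7*s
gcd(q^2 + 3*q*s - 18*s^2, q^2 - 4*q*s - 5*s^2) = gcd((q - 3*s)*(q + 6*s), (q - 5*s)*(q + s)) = 1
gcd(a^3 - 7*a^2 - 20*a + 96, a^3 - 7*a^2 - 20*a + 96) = a^3 - 7*a^2 - 20*a + 96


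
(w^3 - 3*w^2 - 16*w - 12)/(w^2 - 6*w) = w + 3 + 2/w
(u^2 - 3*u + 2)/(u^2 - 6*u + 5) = (u - 2)/(u - 5)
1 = 1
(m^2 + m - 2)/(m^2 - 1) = (m + 2)/(m + 1)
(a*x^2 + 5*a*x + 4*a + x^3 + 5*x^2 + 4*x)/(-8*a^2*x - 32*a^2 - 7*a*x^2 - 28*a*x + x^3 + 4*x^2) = (x + 1)/(-8*a + x)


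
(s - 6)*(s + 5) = s^2 - s - 30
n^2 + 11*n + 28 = (n + 4)*(n + 7)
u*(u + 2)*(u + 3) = u^3 + 5*u^2 + 6*u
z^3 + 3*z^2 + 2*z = z*(z + 1)*(z + 2)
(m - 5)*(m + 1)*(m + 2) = m^3 - 2*m^2 - 13*m - 10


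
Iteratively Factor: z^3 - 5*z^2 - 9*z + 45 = (z - 5)*(z^2 - 9) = (z - 5)*(z - 3)*(z + 3)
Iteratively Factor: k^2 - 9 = (k - 3)*(k + 3)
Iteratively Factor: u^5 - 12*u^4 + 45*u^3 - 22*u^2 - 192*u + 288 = (u - 4)*(u^4 - 8*u^3 + 13*u^2 + 30*u - 72) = (u - 4)*(u - 3)*(u^3 - 5*u^2 - 2*u + 24) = (u - 4)*(u - 3)*(u + 2)*(u^2 - 7*u + 12) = (u - 4)^2*(u - 3)*(u + 2)*(u - 3)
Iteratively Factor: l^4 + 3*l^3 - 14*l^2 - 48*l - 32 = (l + 1)*(l^3 + 2*l^2 - 16*l - 32) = (l - 4)*(l + 1)*(l^2 + 6*l + 8) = (l - 4)*(l + 1)*(l + 2)*(l + 4)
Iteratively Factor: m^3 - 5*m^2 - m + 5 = (m + 1)*(m^2 - 6*m + 5) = (m - 1)*(m + 1)*(m - 5)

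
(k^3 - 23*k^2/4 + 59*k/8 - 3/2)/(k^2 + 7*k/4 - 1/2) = (k^2 - 11*k/2 + 6)/(k + 2)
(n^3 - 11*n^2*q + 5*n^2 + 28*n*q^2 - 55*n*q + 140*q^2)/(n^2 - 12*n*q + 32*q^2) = (-n^2 + 7*n*q - 5*n + 35*q)/(-n + 8*q)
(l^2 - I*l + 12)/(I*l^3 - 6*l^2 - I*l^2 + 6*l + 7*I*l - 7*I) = (-I*l^2 - l - 12*I)/(l^3 + l^2*(-1 + 6*I) + l*(7 - 6*I) - 7)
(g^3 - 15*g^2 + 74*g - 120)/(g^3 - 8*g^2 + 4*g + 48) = (g - 5)/(g + 2)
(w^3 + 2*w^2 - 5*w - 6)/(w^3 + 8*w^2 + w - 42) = (w + 1)/(w + 7)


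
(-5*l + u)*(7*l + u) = -35*l^2 + 2*l*u + u^2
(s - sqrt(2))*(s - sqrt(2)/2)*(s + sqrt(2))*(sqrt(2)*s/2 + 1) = sqrt(2)*s^4/2 + s^3/2 - 3*sqrt(2)*s^2/2 - s + sqrt(2)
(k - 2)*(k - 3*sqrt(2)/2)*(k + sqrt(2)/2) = k^3 - 2*k^2 - sqrt(2)*k^2 - 3*k/2 + 2*sqrt(2)*k + 3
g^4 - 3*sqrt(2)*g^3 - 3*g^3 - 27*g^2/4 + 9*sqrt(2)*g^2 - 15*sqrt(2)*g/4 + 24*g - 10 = (g - 5/2)*(g - 1/2)*(g - 4*sqrt(2))*(g + sqrt(2))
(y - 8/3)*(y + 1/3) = y^2 - 7*y/3 - 8/9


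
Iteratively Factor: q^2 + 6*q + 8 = (q + 2)*(q + 4)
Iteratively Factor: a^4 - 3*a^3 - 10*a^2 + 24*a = (a - 4)*(a^3 + a^2 - 6*a) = (a - 4)*(a - 2)*(a^2 + 3*a) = (a - 4)*(a - 2)*(a + 3)*(a)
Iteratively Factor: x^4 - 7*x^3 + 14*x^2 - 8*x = (x)*(x^3 - 7*x^2 + 14*x - 8) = x*(x - 1)*(x^2 - 6*x + 8) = x*(x - 2)*(x - 1)*(x - 4)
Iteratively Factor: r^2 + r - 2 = (r + 2)*(r - 1)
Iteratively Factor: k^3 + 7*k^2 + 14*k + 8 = (k + 1)*(k^2 + 6*k + 8) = (k + 1)*(k + 2)*(k + 4)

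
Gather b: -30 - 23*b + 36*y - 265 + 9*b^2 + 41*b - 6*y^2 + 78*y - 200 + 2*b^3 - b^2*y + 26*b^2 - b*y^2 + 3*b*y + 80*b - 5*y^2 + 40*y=2*b^3 + b^2*(35 - y) + b*(-y^2 + 3*y + 98) - 11*y^2 + 154*y - 495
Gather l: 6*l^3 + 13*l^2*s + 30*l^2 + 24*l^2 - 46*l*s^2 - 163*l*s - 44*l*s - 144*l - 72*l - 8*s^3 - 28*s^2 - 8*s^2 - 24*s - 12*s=6*l^3 + l^2*(13*s + 54) + l*(-46*s^2 - 207*s - 216) - 8*s^3 - 36*s^2 - 36*s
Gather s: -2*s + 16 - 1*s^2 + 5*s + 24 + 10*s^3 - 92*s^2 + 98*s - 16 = 10*s^3 - 93*s^2 + 101*s + 24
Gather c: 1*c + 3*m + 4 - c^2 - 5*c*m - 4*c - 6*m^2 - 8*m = -c^2 + c*(-5*m - 3) - 6*m^2 - 5*m + 4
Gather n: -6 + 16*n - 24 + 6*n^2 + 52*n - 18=6*n^2 + 68*n - 48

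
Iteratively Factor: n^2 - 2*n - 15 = (n - 5)*(n + 3)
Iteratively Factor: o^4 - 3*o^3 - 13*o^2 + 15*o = (o - 5)*(o^3 + 2*o^2 - 3*o) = (o - 5)*(o - 1)*(o^2 + 3*o) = (o - 5)*(o - 1)*(o + 3)*(o)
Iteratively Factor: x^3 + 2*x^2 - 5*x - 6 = (x - 2)*(x^2 + 4*x + 3) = (x - 2)*(x + 3)*(x + 1)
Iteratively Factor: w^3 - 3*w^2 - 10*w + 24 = (w + 3)*(w^2 - 6*w + 8) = (w - 2)*(w + 3)*(w - 4)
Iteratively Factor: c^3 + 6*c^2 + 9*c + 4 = (c + 1)*(c^2 + 5*c + 4) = (c + 1)*(c + 4)*(c + 1)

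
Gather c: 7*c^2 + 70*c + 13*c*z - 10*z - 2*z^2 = 7*c^2 + c*(13*z + 70) - 2*z^2 - 10*z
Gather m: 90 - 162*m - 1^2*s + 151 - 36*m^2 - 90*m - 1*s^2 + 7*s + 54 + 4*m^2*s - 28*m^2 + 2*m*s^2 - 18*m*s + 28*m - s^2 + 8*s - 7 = m^2*(4*s - 64) + m*(2*s^2 - 18*s - 224) - 2*s^2 + 14*s + 288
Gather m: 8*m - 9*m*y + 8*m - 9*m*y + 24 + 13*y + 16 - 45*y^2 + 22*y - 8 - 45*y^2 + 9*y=m*(16 - 18*y) - 90*y^2 + 44*y + 32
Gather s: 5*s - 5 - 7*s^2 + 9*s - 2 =-7*s^2 + 14*s - 7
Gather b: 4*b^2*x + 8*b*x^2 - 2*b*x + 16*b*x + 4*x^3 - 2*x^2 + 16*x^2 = 4*b^2*x + b*(8*x^2 + 14*x) + 4*x^3 + 14*x^2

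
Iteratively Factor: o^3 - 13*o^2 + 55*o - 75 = (o - 3)*(o^2 - 10*o + 25) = (o - 5)*(o - 3)*(o - 5)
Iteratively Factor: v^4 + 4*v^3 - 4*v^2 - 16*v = (v - 2)*(v^3 + 6*v^2 + 8*v) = v*(v - 2)*(v^2 + 6*v + 8) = v*(v - 2)*(v + 2)*(v + 4)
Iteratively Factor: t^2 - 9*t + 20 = (t - 5)*(t - 4)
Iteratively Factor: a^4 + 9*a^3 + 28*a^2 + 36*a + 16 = (a + 4)*(a^3 + 5*a^2 + 8*a + 4) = (a + 2)*(a + 4)*(a^2 + 3*a + 2) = (a + 1)*(a + 2)*(a + 4)*(a + 2)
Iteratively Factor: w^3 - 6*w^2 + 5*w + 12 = (w - 4)*(w^2 - 2*w - 3) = (w - 4)*(w - 3)*(w + 1)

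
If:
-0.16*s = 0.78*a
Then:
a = -0.205128205128205*s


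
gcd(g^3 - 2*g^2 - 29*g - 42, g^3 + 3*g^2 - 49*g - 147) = g^2 - 4*g - 21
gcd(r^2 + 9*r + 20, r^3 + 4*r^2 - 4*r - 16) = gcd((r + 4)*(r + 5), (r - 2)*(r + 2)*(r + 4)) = r + 4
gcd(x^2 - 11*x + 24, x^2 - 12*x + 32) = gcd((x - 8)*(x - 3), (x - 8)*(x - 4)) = x - 8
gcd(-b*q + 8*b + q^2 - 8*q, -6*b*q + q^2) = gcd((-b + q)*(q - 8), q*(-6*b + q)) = 1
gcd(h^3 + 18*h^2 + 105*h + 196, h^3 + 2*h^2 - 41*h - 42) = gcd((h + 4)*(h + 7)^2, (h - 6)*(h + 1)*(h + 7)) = h + 7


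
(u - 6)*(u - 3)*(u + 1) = u^3 - 8*u^2 + 9*u + 18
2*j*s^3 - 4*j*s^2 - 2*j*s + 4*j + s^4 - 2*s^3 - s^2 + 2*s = (2*j + s)*(s - 2)*(s - 1)*(s + 1)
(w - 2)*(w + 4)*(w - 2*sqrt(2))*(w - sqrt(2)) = w^4 - 3*sqrt(2)*w^3 + 2*w^3 - 6*sqrt(2)*w^2 - 4*w^2 + 8*w + 24*sqrt(2)*w - 32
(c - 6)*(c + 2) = c^2 - 4*c - 12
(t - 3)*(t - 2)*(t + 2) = t^3 - 3*t^2 - 4*t + 12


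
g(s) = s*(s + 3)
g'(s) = 2*s + 3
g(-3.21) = 0.67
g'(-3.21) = -3.42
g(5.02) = 40.26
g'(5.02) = 13.04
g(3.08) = 18.73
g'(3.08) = 9.16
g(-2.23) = -1.72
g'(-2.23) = -1.46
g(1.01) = 4.05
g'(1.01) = 5.02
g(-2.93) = -0.21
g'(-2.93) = -2.86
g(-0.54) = -1.33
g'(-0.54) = 1.92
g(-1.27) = -2.20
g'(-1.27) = 0.46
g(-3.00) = 0.00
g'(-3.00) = -3.00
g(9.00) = 108.00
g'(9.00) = 21.00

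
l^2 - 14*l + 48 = (l - 8)*(l - 6)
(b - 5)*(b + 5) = b^2 - 25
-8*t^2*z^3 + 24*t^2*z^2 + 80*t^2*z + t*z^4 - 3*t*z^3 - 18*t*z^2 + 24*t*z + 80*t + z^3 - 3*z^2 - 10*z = (-8*t + z)*(z - 5)*(z + 2)*(t*z + 1)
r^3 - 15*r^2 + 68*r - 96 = (r - 8)*(r - 4)*(r - 3)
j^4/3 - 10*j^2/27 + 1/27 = (j/3 + 1/3)*(j - 1)*(j - 1/3)*(j + 1/3)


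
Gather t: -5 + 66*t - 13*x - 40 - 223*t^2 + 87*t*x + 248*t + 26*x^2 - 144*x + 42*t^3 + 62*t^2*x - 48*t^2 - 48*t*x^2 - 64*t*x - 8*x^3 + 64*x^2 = 42*t^3 + t^2*(62*x - 271) + t*(-48*x^2 + 23*x + 314) - 8*x^3 + 90*x^2 - 157*x - 45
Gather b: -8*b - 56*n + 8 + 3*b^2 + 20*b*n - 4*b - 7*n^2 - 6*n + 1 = 3*b^2 + b*(20*n - 12) - 7*n^2 - 62*n + 9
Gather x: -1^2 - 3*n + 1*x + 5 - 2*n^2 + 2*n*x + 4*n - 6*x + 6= -2*n^2 + n + x*(2*n - 5) + 10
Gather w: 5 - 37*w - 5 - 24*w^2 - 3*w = -24*w^2 - 40*w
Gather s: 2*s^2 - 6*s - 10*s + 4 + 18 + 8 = 2*s^2 - 16*s + 30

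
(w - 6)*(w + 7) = w^2 + w - 42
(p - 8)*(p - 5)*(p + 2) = p^3 - 11*p^2 + 14*p + 80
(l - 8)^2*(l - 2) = l^3 - 18*l^2 + 96*l - 128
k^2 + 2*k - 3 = (k - 1)*(k + 3)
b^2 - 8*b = b*(b - 8)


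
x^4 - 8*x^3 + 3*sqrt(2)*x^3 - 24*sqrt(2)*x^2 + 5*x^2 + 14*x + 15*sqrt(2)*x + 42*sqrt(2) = (x - 7)*(x - 2)*(x + 1)*(x + 3*sqrt(2))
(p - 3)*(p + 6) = p^2 + 3*p - 18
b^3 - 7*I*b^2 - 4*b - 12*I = (b - 6*I)*(b - 2*I)*(b + I)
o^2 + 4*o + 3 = (o + 1)*(o + 3)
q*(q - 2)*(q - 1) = q^3 - 3*q^2 + 2*q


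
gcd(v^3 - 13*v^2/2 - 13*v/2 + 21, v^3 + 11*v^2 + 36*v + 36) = v + 2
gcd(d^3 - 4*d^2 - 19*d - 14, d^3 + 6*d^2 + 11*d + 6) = d^2 + 3*d + 2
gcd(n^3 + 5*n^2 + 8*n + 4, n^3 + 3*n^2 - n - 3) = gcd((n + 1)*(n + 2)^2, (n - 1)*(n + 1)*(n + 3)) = n + 1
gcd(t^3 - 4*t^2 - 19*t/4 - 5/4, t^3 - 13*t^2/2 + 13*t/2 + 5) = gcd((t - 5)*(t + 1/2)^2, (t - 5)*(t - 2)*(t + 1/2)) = t^2 - 9*t/2 - 5/2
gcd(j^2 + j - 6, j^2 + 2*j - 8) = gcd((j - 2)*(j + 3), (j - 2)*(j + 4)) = j - 2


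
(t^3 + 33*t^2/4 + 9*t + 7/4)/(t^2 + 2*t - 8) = (4*t^3 + 33*t^2 + 36*t + 7)/(4*(t^2 + 2*t - 8))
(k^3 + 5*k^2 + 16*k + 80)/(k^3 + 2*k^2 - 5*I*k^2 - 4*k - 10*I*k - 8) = (k^2 + k*(5 + 4*I) + 20*I)/(k^2 + k*(2 - I) - 2*I)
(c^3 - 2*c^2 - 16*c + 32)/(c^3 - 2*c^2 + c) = (c^3 - 2*c^2 - 16*c + 32)/(c*(c^2 - 2*c + 1))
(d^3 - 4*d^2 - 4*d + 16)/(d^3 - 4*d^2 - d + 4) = (d^2 - 4)/(d^2 - 1)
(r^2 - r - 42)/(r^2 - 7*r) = (r + 6)/r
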